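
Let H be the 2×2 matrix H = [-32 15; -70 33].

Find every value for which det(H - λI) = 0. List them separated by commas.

det(H - rI) = (-32 - r)(33 - r) - (15)·(-70) = r^2 - r - 6.
This factors as (r + 2)·(r - 3) = 0.
Eigenvalues: -2, 3.

-2, 3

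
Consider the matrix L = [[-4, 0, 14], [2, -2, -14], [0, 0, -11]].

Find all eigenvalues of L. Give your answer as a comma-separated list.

The characteristic polynomial is p(s) = det(sI - L).
Expanding the 3×3 determinant: p(s) = s^3 + 17s^2 + 74s + 88.
Try s = -11: p(-11) = 0, so -11 is a root.
Dividing by (s + 11) leaves s^2 + 6s + 8.
The quadratic factors as (s + 4)·(s + 2).
Eigenvalues: -11, -4, -2.

-11, -4, -2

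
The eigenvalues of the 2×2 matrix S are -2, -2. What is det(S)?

4

det(S) is the product of the eigenvalues: (-2) · (-2) = 4.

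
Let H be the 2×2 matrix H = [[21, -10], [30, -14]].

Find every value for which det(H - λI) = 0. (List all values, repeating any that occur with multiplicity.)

1, 6

det(H - tI) = (21 - t)(-14 - t) - (-10)·(30) = t^2 - 7t + 6.
This factors as (t - 1)·(t - 6) = 0.
Eigenvalues: 1, 6.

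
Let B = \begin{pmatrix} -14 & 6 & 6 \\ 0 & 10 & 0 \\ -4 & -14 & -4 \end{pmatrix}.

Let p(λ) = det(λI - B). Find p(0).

-800

p(0) = det(0·I − B) = det(−B) = (−1)^3·det(B).
det(B) = 800, so p(0) = -800.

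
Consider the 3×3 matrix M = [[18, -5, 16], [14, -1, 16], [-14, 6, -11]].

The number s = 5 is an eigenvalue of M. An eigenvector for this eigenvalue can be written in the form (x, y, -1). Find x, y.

2, 2

We need (M - 5I)v = 0.
M - 5I = [[13, -5, 16], [14, -6, 16], [-14, 6, -16]].
Row 1: (13)·x + (-5)·y + (16)·-1 = 0
Row 2: (14)·x + (-6)·y + (16)·-1 = 0
Row 3: (-14)·x + (6)·y + (-16)·-1 = 0
Solving gives x = 2, y = 2.
Check: M·(2, 2, -1) = (10, 10, -5) = 5·(2, 2, -1).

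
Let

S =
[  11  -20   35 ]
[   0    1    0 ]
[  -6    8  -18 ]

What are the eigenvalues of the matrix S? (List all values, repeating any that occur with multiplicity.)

-4, -3, 1

The characteristic polynomial is p(λ) = det(λI - S).
Expanding the 3×3 determinant: p(λ) = λ^3 + 6λ^2 + 5λ - 12.
Try λ = 1: p(1) = 0, so 1 is a root.
Factor out (λ - 1): p(λ) = (λ - 1)·(λ^2 + 7λ + 12).
The quadratic factors as (λ + 4)·(λ + 3).
Eigenvalues: -4, -3, 1.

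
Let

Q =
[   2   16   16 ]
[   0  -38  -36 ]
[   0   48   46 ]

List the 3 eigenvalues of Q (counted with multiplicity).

Compute the characteristic polynomial p(s) = det(sI - Q).
Expanding along the first row, p(s) = s^3 - 10s^2 - 4s + 40.
Try s = 10: p(10) = 0, so 10 is a root.
Dividing by (s - 10) leaves s^2 - 4.
The quadratic factors as (s + 2)·(s - 2).
Eigenvalues: -2, 2, 10.

-2, 2, 10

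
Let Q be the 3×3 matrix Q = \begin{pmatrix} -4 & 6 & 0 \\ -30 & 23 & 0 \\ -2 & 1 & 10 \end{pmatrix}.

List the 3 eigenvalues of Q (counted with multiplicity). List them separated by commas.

8, 10, 11

Compute the characteristic polynomial p(r) = det(rI - Q).
Expanding along the first row, p(r) = r^3 - 29r^2 + 278r - 880.
Rational-root test: r = 8 gives p(8) = 0.
Factor out (r - 8): p(r) = (r - 8)·(r^2 - 21r + 110).
The quadratic factors as (r - 10)·(r - 11).
Eigenvalues: 8, 10, 11.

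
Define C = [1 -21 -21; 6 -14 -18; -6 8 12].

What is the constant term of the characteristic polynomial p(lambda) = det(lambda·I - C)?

24

p(0) = det(0·I − C) = det(−C) = (−1)^3·det(C).
det(C) = -24, so p(0) = 24.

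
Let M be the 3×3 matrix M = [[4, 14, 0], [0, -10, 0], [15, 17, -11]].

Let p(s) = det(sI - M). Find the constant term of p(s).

p(s) = s^3 + 17s^2 + 26s - 440.
The constant term is -440.

-440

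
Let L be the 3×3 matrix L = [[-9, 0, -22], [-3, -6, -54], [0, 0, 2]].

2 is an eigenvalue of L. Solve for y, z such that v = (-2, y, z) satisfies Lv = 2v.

-6, 1

We need (L - 2I)v = 0.
L - 2I = [[-11, 0, -22], [-3, -8, -54], [0, 0, 0]].
Row 1: (-11)·-2 + (0)·y + (-22)·z = 0
Row 2: (-3)·-2 + (-8)·y + (-54)·z = 0
Row 3: (0)·-2 + (0)·y + (0)·z = 0
Solving gives y = -6, z = 1.
Check: L·(-2, -6, 1) = (-4, -12, 2) = 2·(-2, -6, 1).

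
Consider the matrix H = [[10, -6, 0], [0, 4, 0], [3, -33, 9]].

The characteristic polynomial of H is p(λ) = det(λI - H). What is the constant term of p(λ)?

-360

p(λ) = λ^3 - 23λ^2 + 166λ - 360.
The constant term is -360.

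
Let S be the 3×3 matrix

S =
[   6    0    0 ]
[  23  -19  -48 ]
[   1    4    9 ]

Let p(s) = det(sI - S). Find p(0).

p(0) = det(0·I − S) = det(−S) = (−1)^3·det(S).
det(S) = 126, so p(0) = -126.

-126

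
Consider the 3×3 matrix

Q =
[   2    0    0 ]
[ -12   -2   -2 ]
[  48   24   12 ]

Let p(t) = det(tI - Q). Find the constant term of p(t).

-48

p(t) = t^3 - 12t^2 + 44t - 48.
The constant term is -48.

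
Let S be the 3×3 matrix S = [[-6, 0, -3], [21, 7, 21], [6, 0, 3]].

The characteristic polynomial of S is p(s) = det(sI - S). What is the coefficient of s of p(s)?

p(s) = s^3 - 4s^2 - 21s.
The coefficient of s is -21.

-21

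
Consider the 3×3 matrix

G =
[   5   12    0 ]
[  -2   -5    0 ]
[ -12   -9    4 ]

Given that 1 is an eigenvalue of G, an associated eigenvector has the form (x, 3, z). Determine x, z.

-9, -27

We need (G - 1I)v = 0.
G - 1I = [[4, 12, 0], [-2, -6, 0], [-12, -9, 3]].
Row 1: (4)·x + (12)·3 + (0)·z = 0
Row 2: (-2)·x + (-6)·3 + (0)·z = 0
Row 3: (-12)·x + (-9)·3 + (3)·z = 0
Solving gives x = -9, z = -27.
Check: G·(-9, 3, -27) = (-9, 3, -27) = 1·(-9, 3, -27).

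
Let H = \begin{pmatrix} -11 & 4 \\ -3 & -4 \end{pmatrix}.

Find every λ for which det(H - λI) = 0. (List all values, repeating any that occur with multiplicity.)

det(H - sI) = (-11 - s)(-4 - s) - (4)·(-3) = s^2 + 15s + 56.
This factors as (s + 8)·(s + 7) = 0.
Eigenvalues: -8, -7.

-8, -7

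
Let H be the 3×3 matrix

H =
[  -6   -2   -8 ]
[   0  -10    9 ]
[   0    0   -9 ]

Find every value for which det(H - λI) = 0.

-10, -9, -6

H is upper triangular, so its eigenvalues are the diagonal entries.
Diagonal: -6, -10, -9.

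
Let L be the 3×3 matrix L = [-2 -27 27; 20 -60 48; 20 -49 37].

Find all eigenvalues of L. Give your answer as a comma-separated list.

Set up det(λI - L) = 0.
Expanding the 3×3 determinant: p(λ) = λ^3 + 25λ^2 + 178λ + 264.
Since p(-11) = 0, λ = -11 is a root.
Dividing by (λ + 11) leaves λ^2 + 14λ + 24.
The quadratic factors as (λ + 12)·(λ + 2).
Eigenvalues: -12, -11, -2.

-12, -11, -2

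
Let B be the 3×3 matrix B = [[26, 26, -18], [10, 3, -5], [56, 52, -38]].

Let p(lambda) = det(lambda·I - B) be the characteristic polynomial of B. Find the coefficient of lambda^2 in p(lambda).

The coefficient of lambda^2 of det(lambda·I - B) is −trace(B).
trace(B) = (26) + (3) + (-38) = -9, so the coefficient is 9.

9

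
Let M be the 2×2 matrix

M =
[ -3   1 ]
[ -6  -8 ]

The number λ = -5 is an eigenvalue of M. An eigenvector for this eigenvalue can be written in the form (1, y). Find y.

We need (M + 5I)v = 0.
M + 5I = [[2, 1], [-6, -3]].
Row 1: (2)·1 + (1)·y = 0
Row 2: (-6)·1 + (-3)·y = 0
Solving gives y = -2.
Check: M·(1, -2) = (-5, 10) = -5·(1, -2).

-2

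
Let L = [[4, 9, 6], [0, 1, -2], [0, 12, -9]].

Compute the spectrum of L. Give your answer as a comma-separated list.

The characteristic polynomial is p(lambda) = det(lambda·I - L).
Expanding the 3×3 determinant: p(lambda) = lambda^3 + 4·lambda^2 - 17·lambda - 60.
Since p(-5) = 0, lambda = -5 is a root.
Dividing by (lambda + 5) leaves lambda^2 - lambda - 12.
The quadratic factors as (lambda + 3)·(lambda - 4).
Eigenvalues: -5, -3, 4.

-5, -3, 4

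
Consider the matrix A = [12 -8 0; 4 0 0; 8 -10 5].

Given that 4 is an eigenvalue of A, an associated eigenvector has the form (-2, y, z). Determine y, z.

We need (A - 4I)v = 0.
A - 4I = [[8, -8, 0], [4, -4, 0], [8, -10, 1]].
Row 1: (8)·-2 + (-8)·y + (0)·z = 0
Row 2: (4)·-2 + (-4)·y + (0)·z = 0
Row 3: (8)·-2 + (-10)·y + (1)·z = 0
Solving gives y = -2, z = -4.
Check: A·(-2, -2, -4) = (-8, -8, -16) = 4·(-2, -2, -4).

-2, -4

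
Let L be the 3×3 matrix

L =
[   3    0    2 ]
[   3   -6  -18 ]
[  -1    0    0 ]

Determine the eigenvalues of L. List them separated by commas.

-6, 1, 2

Set up det(tI - L) = 0.
Cofactor expansion gives p(t) = t^3 + 3t^2 - 16t + 12.
Try t = 1: p(1) = 0, so 1 is a root.
Factor out (t - 1): p(t) = (t - 1)·(t^2 + 4t - 12).
The quadratic factors as (t + 6)·(t - 2).
Eigenvalues: -6, 1, 2.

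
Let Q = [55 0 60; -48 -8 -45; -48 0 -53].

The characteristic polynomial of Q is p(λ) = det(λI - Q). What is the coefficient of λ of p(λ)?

-51

p(λ) = λ^3 + 6λ^2 - 51λ - 280.
The coefficient of λ is -51.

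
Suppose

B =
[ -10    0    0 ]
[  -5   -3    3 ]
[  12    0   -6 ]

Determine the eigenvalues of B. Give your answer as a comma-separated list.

The characteristic polynomial is p(λ) = det(λI - B).
Expanding along the first row, p(λ) = λ^3 + 19λ^2 + 108λ + 180.
Rational-root test: λ = -6 gives p(-6) = 0.
Dividing by (λ + 6) leaves λ^2 + 13λ + 30.
The quadratic factors as (λ + 10)·(λ + 3).
Eigenvalues: -10, -6, -3.

-10, -6, -3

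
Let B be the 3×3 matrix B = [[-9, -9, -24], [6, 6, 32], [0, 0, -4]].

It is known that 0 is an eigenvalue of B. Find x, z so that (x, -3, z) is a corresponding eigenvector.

3, 0

We need (B)v = 0.
B = [[-9, -9, -24], [6, 6, 32], [0, 0, -4]].
Row 1: (-9)·x + (-9)·-3 + (-24)·z = 0
Row 2: (6)·x + (6)·-3 + (32)·z = 0
Row 3: (0)·x + (0)·-3 + (-4)·z = 0
Solving gives x = 3, z = 0.
Check: B·(3, -3, 0) = (0, 0, 0) = 0·(3, -3, 0).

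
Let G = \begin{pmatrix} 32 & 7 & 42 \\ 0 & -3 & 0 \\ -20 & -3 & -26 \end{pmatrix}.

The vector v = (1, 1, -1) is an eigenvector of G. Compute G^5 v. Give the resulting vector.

(-243, -243, 243)

First find the eigenvalue: Gv = (-3, -3, 3) = -3·(1, 1, -1), so λ = -3.
Then G^5 v = λ^5·v = (-3)^5·(1, 1, -1) = -243·(1, 1, -1) = (-243, -243, 243).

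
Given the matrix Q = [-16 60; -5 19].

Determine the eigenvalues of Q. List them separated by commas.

det(Q - lambda·I) = (-16 - lambda)(19 - lambda) - (60)·(-5) = lambda^2 - 3·lambda - 4.
This factors as (lambda + 1)·(lambda - 4) = 0.
Eigenvalues: -1, 4.

-1, 4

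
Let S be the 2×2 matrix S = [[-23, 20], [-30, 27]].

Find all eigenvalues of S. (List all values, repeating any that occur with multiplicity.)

det(S - λI) = (-23 - λ)(27 - λ) - (20)·(-30) = λ^2 - 4λ - 21.
This factors as (λ + 3)·(λ - 7) = 0.
Eigenvalues: -3, 7.

-3, 7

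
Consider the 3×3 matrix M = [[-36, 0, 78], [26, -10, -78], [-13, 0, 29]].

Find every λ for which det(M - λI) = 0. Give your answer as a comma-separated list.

Set up det(λI - M) = 0.
Cofactor expansion gives p(λ) = λ^3 + 17λ^2 + 40λ - 300.
Rational-root test: λ = 3 gives p(3) = 0.
Factor out (λ - 3): p(λ) = (λ - 3)·(λ^2 + 20λ + 100).
The quadratic factor is (λ + 10)^2.
Eigenvalues: -10, -10, 3.

-10, -10, 3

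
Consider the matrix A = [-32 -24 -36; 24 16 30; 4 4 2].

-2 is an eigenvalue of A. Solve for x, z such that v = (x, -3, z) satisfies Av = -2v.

We need (A + 2I)v = 0.
A + 2I = [[-30, -24, -36], [24, 18, 30], [4, 4, 4]].
Row 1: (-30)·x + (-24)·-3 + (-36)·z = 0
Row 2: (24)·x + (18)·-3 + (30)·z = 0
Row 3: (4)·x + (4)·-3 + (4)·z = 0
Solving gives x = 6, z = -3.
Check: A·(6, -3, -3) = (-12, 6, 6) = -2·(6, -3, -3).

6, -3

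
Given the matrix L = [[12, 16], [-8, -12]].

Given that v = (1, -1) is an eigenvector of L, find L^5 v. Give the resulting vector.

(-1024, 1024)

First find the eigenvalue: Lv = (-4, 4) = -4·(1, -1), so λ = -4.
Then L^5 v = λ^5·v = (-4)^5·(1, -1) = -1024·(1, -1) = (-1024, 1024).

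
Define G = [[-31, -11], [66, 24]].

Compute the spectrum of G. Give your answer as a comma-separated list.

det(G - sI) = (-31 - s)(24 - s) - (-11)·(66) = s^2 + 7s - 18.
This factors as (s + 9)·(s - 2) = 0.
Eigenvalues: -9, 2.

-9, 2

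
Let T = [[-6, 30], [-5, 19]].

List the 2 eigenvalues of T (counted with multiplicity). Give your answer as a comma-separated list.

det(T - sI) = (-6 - s)(19 - s) - (30)·(-5) = s^2 - 13s + 36.
This factors as (s - 4)·(s - 9) = 0.
Eigenvalues: 4, 9.

4, 9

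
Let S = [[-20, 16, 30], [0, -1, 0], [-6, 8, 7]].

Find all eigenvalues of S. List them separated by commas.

Compute the characteristic polynomial p(t) = det(tI - S).
Expanding the 3×3 determinant: p(t) = t^3 + 14t^2 + 53t + 40.
Rational-root test: t = -5 gives p(-5) = 0.
Dividing by (t + 5) leaves t^2 + 9t + 8.
The quadratic factors as (t + 8)·(t + 1).
Eigenvalues: -8, -5, -1.

-8, -5, -1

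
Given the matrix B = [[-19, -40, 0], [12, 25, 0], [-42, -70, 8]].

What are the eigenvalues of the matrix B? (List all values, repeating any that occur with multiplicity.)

The characteristic polynomial is p(λ) = det(λI - B).
Expanding along the first row, p(λ) = λ^3 - 14λ^2 + 53λ - 40.
Since p(1) = 0, λ = 1 is a root.
Dividing by (λ - 1) leaves λ^2 - 13λ + 40.
The quadratic factors as (λ - 5)·(λ - 8).
Eigenvalues: 1, 5, 8.

1, 5, 8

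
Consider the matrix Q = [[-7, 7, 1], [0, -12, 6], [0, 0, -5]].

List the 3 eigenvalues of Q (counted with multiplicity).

Q is upper triangular, so its eigenvalues are the diagonal entries.
Diagonal: -7, -12, -5.

-12, -7, -5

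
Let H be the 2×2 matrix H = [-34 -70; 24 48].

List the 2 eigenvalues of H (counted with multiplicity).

det(H - tI) = (-34 - t)(48 - t) - (-70)·(24) = t^2 - 14t + 48.
This factors as (t - 6)·(t - 8) = 0.
Eigenvalues: 6, 8.

6, 8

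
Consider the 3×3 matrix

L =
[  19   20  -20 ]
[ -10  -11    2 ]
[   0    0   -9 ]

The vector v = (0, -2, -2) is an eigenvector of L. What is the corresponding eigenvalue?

-9

Compute Lv: L·(0, -2, -2) = (0, 18, 18).
Since Lv = λv, compare component 2: 18 = λ·-2, so λ = -9.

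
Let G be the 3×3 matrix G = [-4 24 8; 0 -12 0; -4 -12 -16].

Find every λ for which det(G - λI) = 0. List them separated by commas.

-12, -12, -8

Set up det(μI - G) = 0.
Expanding the 3×3 determinant: p(μ) = μ^3 + 32μ^2 + 336μ + 1152.
Rational-root test: μ = -12 gives p(-12) = 0.
Factor out (μ + 12): p(μ) = (μ + 12)·(μ^2 + 20μ + 96).
The quadratic factors as (μ + 12)·(μ + 8).
Eigenvalues: -12, -12, -8.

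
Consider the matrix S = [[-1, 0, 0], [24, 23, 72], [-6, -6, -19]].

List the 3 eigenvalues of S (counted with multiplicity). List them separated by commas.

-1, -1, 5

Compute the characteristic polynomial p(λ) = det(λI - S).
Expanding the 3×3 determinant: p(λ) = λ^3 - 3λ^2 - 9λ - 5.
Try λ = -1: p(-1) = 0, so -1 is a root.
Dividing by (λ + 1) leaves λ^2 - 4λ - 5.
The quadratic factors as (λ + 1)·(λ - 5).
Eigenvalues: -1, -1, 5.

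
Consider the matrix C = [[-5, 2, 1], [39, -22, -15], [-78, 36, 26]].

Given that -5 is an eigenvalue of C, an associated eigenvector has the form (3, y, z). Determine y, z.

-9, 18

We need (C + 5I)v = 0.
C + 5I = [[0, 2, 1], [39, -17, -15], [-78, 36, 31]].
Row 1: (0)·3 + (2)·y + (1)·z = 0
Row 2: (39)·3 + (-17)·y + (-15)·z = 0
Row 3: (-78)·3 + (36)·y + (31)·z = 0
Solving gives y = -9, z = 18.
Check: C·(3, -9, 18) = (-15, 45, -90) = -5·(3, -9, 18).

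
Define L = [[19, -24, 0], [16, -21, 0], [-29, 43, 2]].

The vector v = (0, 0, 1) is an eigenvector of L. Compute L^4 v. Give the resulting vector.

(0, 0, 16)

First find the eigenvalue: Lv = (0, 0, 2) = 2·(0, 0, 1), so λ = 2.
Then L^4 v = λ^4·v = 2^4·(0, 0, 1) = 16·(0, 0, 1) = (0, 0, 16).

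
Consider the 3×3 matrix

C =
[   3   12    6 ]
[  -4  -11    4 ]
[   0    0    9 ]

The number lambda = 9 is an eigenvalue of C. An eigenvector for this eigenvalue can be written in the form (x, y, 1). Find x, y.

We need (C - 9I)v = 0.
C - 9I = [[-6, 12, 6], [-4, -20, 4], [0, 0, 0]].
Row 1: (-6)·x + (12)·y + (6)·1 = 0
Row 2: (-4)·x + (-20)·y + (4)·1 = 0
Row 3: (0)·x + (0)·y + (0)·1 = 0
Solving gives x = 1, y = 0.
Check: C·(1, 0, 1) = (9, 0, 9) = 9·(1, 0, 1).

1, 0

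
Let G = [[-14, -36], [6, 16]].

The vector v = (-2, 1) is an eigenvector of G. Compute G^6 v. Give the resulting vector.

First find the eigenvalue: Gv = (-8, 4) = 4·(-2, 1), so λ = 4.
Then G^6 v = λ^6·v = 4^6·(-2, 1) = 4096·(-2, 1) = (-8192, 4096).

(-8192, 4096)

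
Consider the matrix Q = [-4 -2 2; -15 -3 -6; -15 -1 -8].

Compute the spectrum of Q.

Set up det(μI - Q) = 0.
Cofactor expansion gives p(μ) = μ^3 + 15μ^2 + 62μ + 72.
Since p(-4) = 0, μ = -4 is a root.
Dividing by (μ + 4) leaves μ^2 + 11μ + 18.
The quadratic factors as (μ + 9)·(μ + 2).
Eigenvalues: -9, -4, -2.

-9, -4, -2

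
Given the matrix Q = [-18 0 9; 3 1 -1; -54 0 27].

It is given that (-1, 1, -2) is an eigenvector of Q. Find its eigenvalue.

Compute Qv: Q·(-1, 1, -2) = (0, 0, 0).
Since Qv = λv, compare component 1: 0 = λ·-1, so λ = 0.

0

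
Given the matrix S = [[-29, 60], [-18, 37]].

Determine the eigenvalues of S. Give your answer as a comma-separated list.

1, 7

det(S - sI) = (-29 - s)(37 - s) - (60)·(-18) = s^2 - 8s + 7.
This factors as (s - 1)·(s - 7) = 0.
Eigenvalues: 1, 7.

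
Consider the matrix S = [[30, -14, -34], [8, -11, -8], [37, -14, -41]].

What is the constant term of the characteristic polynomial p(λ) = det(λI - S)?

p(0) = det(0·I − S) = det(−S) = (−1)^3·det(S).
det(S) = -308, so p(0) = 308.

308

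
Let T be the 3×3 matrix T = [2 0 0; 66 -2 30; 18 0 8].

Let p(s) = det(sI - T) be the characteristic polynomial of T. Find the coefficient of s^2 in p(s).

-8

The coefficient of s^2 of det(sI - T) is −trace(T).
trace(T) = (2) + (-2) + (8) = 8, so the coefficient is -8.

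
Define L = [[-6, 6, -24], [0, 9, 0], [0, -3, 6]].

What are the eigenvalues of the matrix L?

-6, 6, 9

The characteristic polynomial is p(μ) = det(μI - L).
Cofactor expansion gives p(μ) = μ^3 - 9μ^2 - 36μ + 324.
Rational-root test: μ = 6 gives p(6) = 0.
Dividing by (μ - 6) leaves μ^2 - 3μ - 54.
The quadratic factors as (μ + 6)·(μ - 9).
Eigenvalues: -6, 6, 9.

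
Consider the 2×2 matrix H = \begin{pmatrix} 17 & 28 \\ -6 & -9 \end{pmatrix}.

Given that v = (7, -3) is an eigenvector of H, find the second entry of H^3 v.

First find the eigenvalue: Hv = (35, -15) = 5·(7, -3), so λ = 5.
Then H^3 v = λ^3·v = 5^3·(7, -3) = 125·(7, -3) = (875, -375).

-375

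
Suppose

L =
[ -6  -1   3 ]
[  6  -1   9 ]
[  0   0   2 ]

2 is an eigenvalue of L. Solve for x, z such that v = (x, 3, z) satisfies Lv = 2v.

We need (L - 2I)v = 0.
L - 2I = [[-8, -1, 3], [6, -3, 9], [0, 0, 0]].
Row 1: (-8)·x + (-1)·3 + (3)·z = 0
Row 2: (6)·x + (-3)·3 + (9)·z = 0
Row 3: (0)·x + (0)·3 + (0)·z = 0
Solving gives x = 0, z = 1.
Check: L·(0, 3, 1) = (0, 6, 2) = 2·(0, 3, 1).

0, 1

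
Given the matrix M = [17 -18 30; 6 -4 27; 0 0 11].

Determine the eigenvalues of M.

Compute the characteristic polynomial p(r) = det(rI - M).
Expanding along the first row, p(r) = r^3 - 24r^2 + 183r - 440.
Try r = 11: p(11) = 0, so 11 is a root.
Factor out (r - 11): p(r) = (r - 11)·(r^2 - 13r + 40).
The quadratic factors as (r - 5)·(r - 8).
Eigenvalues: 5, 8, 11.

5, 8, 11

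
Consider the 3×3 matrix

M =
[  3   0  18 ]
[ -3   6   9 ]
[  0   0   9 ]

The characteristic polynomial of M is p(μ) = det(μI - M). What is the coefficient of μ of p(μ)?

99

p(μ) = μ^3 - 18μ^2 + 99μ - 162.
The coefficient of μ is 99.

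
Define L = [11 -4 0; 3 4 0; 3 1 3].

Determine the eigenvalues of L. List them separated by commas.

3, 7, 8

Compute the characteristic polynomial p(μ) = det(μI - L).
Expanding along the first row, p(μ) = μ^3 - 18μ^2 + 101μ - 168.
Try μ = 3: p(3) = 0, so 3 is a root.
Dividing by (μ - 3) leaves μ^2 - 15μ + 56.
The quadratic factors as (μ - 7)·(μ - 8).
Eigenvalues: 3, 7, 8.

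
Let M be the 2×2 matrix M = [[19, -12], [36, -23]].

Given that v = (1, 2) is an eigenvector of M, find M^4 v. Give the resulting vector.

First find the eigenvalue: Mv = (-5, -10) = -5·(1, 2), so λ = -5.
Then M^4 v = λ^4·v = (-5)^4·(1, 2) = 625·(1, 2) = (625, 1250).

(625, 1250)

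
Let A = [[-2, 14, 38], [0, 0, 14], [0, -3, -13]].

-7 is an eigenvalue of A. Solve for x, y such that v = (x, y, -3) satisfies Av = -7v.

We need (A + 7I)v = 0.
A + 7I = [[5, 14, 38], [0, 7, 14], [0, -3, -6]].
Row 1: (5)·x + (14)·y + (38)·-3 = 0
Row 2: (0)·x + (7)·y + (14)·-3 = 0
Row 3: (0)·x + (-3)·y + (-6)·-3 = 0
Solving gives x = 6, y = 6.
Check: A·(6, 6, -3) = (-42, -42, 21) = -7·(6, 6, -3).

6, 6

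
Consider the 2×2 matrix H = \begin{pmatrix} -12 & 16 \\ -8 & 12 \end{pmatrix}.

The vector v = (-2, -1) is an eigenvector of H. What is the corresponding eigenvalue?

-4

Compute Hv: H·(-2, -1) = (8, 4).
Since Hv = λv, compare component 1: 8 = λ·-2, so λ = -4.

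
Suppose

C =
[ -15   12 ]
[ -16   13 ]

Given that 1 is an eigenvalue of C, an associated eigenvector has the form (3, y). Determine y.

We need (C - 1I)v = 0.
C - 1I = [[-16, 12], [-16, 12]].
Row 1: (-16)·3 + (12)·y = 0
Row 2: (-16)·3 + (12)·y = 0
Solving gives y = 4.
Check: C·(3, 4) = (3, 4) = 1·(3, 4).

4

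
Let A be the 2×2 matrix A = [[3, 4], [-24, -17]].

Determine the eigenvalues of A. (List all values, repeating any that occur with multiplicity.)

det(A - λI) = (3 - λ)(-17 - λ) - (4)·(-24) = λ^2 + 14λ + 45.
This factors as (λ + 9)·(λ + 5) = 0.
Eigenvalues: -9, -5.

-9, -5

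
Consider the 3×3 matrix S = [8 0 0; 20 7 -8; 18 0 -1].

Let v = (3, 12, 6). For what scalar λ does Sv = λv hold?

Compute Sv: S·(3, 12, 6) = (24, 96, 48).
Since Sv = λv, compare component 1: 24 = λ·3, so λ = 8.

8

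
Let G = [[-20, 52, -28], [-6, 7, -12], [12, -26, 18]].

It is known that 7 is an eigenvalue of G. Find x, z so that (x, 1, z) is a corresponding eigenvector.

4, -2

We need (G - 7I)v = 0.
G - 7I = [[-27, 52, -28], [-6, 0, -12], [12, -26, 11]].
Row 1: (-27)·x + (52)·1 + (-28)·z = 0
Row 2: (-6)·x + (0)·1 + (-12)·z = 0
Row 3: (12)·x + (-26)·1 + (11)·z = 0
Solving gives x = 4, z = -2.
Check: G·(4, 1, -2) = (28, 7, -14) = 7·(4, 1, -2).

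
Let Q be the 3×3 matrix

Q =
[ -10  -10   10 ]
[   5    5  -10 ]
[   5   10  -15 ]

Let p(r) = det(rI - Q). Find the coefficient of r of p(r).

125

p(r) = r^3 + 20r^2 + 125r + 250.
The coefficient of r is 125.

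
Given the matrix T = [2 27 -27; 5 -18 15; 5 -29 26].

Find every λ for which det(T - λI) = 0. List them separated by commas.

-3, 2, 11

Compute the characteristic polynomial p(lambda) = det(lambda·I - T).
Cofactor expansion gives p(lambda) = lambda^3 - 10·lambda^2 - 17·lambda + 66.
Rational-root test: lambda = -3 gives p(-3) = 0.
Factor out (lambda + 3): p(lambda) = (lambda + 3)·(lambda^2 - 13·lambda + 22).
The quadratic factors as (lambda - 2)·(lambda - 11).
Eigenvalues: -3, 2, 11.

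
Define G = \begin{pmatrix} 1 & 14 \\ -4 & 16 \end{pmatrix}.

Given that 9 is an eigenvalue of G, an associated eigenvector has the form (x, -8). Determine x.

-14

We need (G - 9I)v = 0.
G - 9I = [[-8, 14], [-4, 7]].
Row 1: (-8)·x + (14)·-8 = 0
Row 2: (-4)·x + (7)·-8 = 0
Solving gives x = -14.
Check: G·(-14, -8) = (-126, -72) = 9·(-14, -8).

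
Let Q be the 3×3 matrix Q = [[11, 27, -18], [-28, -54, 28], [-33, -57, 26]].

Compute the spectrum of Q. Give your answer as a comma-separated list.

Set up det(tI - Q) = 0.
Expanding along the first row, p(t) = t^3 + 17t^2 + 46t - 168.
Since p(2) = 0, t = 2 is a root.
Dividing by (t - 2) leaves t^2 + 19t + 84.
The quadratic factors as (t + 12)·(t + 7).
Eigenvalues: -12, -7, 2.

-12, -7, 2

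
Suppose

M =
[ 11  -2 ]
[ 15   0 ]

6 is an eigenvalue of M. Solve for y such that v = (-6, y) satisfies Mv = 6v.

We need (M - 6I)v = 0.
M - 6I = [[5, -2], [15, -6]].
Row 1: (5)·-6 + (-2)·y = 0
Row 2: (15)·-6 + (-6)·y = 0
Solving gives y = -15.
Check: M·(-6, -15) = (-36, -90) = 6·(-6, -15).

-15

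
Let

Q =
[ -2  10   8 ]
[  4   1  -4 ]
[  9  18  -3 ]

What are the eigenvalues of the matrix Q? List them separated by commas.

Compute the characteristic polynomial p(lambda) = det(lambda·I - Q).
Cofactor expansion gives p(lambda) = lambda^3 + 4·lambda^2 - 39·lambda - 126.
Since p(-7) = 0, lambda = -7 is a root.
Dividing by (lambda + 7) leaves lambda^2 - 3·lambda - 18.
The quadratic factors as (lambda + 3)·(lambda - 6).
Eigenvalues: -7, -3, 6.

-7, -3, 6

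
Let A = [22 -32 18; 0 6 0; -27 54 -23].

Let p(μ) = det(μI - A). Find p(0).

p(0) = det(0·I − A) = det(−A) = (−1)^3·det(A).
det(A) = -120, so p(0) = 120.

120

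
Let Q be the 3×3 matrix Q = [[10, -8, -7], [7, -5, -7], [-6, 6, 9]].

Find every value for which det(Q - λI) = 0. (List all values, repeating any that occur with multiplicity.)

2, 3, 9

Compute the characteristic polynomial p(λ) = det(λI - Q).
Cofactor expansion gives p(λ) = λ^3 - 14λ^2 + 51λ - 54.
Try λ = 3: p(3) = 0, so 3 is a root.
Dividing by (λ - 3) leaves λ^2 - 11λ + 18.
The quadratic factors as (λ - 2)·(λ - 9).
Eigenvalues: 2, 3, 9.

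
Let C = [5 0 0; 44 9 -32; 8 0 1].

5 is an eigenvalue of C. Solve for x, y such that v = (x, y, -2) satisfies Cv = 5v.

We need (C - 5I)v = 0.
C - 5I = [[0, 0, 0], [44, 4, -32], [8, 0, -4]].
Row 1: (0)·x + (0)·y + (0)·-2 = 0
Row 2: (44)·x + (4)·y + (-32)·-2 = 0
Row 3: (8)·x + (0)·y + (-4)·-2 = 0
Solving gives x = -1, y = -5.
Check: C·(-1, -5, -2) = (-5, -25, -10) = 5·(-1, -5, -2).

-1, -5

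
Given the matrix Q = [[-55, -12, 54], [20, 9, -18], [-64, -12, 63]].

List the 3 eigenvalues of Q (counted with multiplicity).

Set up det(sI - Q) = 0.
Expanding the 3×3 determinant: p(s) = s^3 - 17s^2 + 87s - 135.
Since p(5) = 0, s = 5 is a root.
Factor out (s - 5): p(s) = (s - 5)·(s^2 - 12s + 27).
The quadratic factors as (s - 3)·(s - 9).
Eigenvalues: 3, 5, 9.

3, 5, 9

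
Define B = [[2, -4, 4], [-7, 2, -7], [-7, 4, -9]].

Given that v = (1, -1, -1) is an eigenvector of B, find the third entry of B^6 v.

-64

First find the eigenvalue: Bv = (2, -2, -2) = 2·(1, -1, -1), so λ = 2.
Then B^6 v = λ^6·v = 2^6·(1, -1, -1) = 64·(1, -1, -1) = (64, -64, -64).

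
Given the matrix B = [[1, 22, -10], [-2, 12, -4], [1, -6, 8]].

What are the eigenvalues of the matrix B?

Set up det(λI - B) = 0.
Expanding the 3×3 determinant: p(λ) = λ^3 - 21λ^2 + 146λ - 336.
Rational-root test: λ = 8 gives p(8) = 0.
Dividing by (λ - 8) leaves λ^2 - 13λ + 42.
The quadratic factors as (λ - 6)·(λ - 7).
Eigenvalues: 6, 7, 8.

6, 7, 8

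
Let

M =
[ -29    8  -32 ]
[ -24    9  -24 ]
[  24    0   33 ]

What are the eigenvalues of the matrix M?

1, 3, 9

The characteristic polynomial is p(r) = det(rI - M).
Expanding along the first row, p(r) = r^3 - 13r^2 + 39r - 27.
Rational-root test: r = 9 gives p(9) = 0.
Factor out (r - 9): p(r) = (r - 9)·(r^2 - 4r + 3).
The quadratic factors as (r - 1)·(r - 3).
Eigenvalues: 1, 3, 9.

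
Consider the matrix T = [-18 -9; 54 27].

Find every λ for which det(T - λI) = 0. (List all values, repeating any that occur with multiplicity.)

0, 9

det(T - μI) = (-18 - μ)(27 - μ) - (-9)·(54) = μ^2 - 9μ.
This factors as μ·(μ - 9) = 0.
Eigenvalues: 0, 9.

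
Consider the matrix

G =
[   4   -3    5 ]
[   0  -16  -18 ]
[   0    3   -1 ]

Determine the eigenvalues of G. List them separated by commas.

-10, -7, 4

The characteristic polynomial is p(s) = det(sI - G).
Expanding the 3×3 determinant: p(s) = s^3 + 13s^2 + 2s - 280.
Try s = -10: p(-10) = 0, so -10 is a root.
Dividing by (s + 10) leaves s^2 + 3s - 28.
The quadratic factors as (s + 7)·(s - 4).
Eigenvalues: -10, -7, 4.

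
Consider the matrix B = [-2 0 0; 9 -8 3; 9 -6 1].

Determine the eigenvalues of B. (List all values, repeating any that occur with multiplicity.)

-5, -2, -2

The characteristic polynomial is p(s) = det(sI - B).
Cofactor expansion gives p(s) = s^3 + 9s^2 + 24s + 20.
Since p(-2) = 0, s = -2 is a root.
Factor out (s + 2): p(s) = (s + 2)·(s^2 + 7s + 10).
The quadratic factors as (s + 5)·(s + 2).
Eigenvalues: -5, -2, -2.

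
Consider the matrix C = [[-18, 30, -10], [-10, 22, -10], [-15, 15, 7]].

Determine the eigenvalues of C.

-8, 7, 12

The characteristic polynomial is p(lambda) = det(lambda·I - C).
Expanding along the first row, p(lambda) = lambda^3 - 11·lambda^2 - 68·lambda + 672.
Rational-root test: lambda = 12 gives p(12) = 0.
Factor out (lambda - 12): p(lambda) = (lambda - 12)·(lambda^2 + lambda - 56).
The quadratic factors as (lambda + 8)·(lambda - 7).
Eigenvalues: -8, 7, 12.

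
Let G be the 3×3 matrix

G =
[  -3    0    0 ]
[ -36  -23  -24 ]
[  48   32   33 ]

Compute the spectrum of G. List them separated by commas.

Compute the characteristic polynomial p(r) = det(rI - G).
Cofactor expansion gives p(r) = r^3 - 7r^2 - 21r + 27.
Rational-root test: r = 1 gives p(1) = 0.
Dividing by (r - 1) leaves r^2 - 6r - 27.
The quadratic factors as (r + 3)·(r - 9).
Eigenvalues: -3, 1, 9.

-3, 1, 9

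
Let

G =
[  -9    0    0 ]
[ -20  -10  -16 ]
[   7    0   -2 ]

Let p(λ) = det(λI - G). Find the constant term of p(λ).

180

p(λ) = λ^3 + 21λ^2 + 128λ + 180.
The constant term is 180.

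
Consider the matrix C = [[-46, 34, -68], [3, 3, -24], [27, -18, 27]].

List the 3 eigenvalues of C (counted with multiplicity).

Set up det(sI - C) = 0.
Expanding along the first row, p(s) = s^3 + 16s^2 + 3s - 540.
Rational-root test: s = 5 gives p(5) = 0.
Dividing by (s - 5) leaves s^2 + 21s + 108.
The quadratic factors as (s + 12)·(s + 9).
Eigenvalues: -12, -9, 5.

-12, -9, 5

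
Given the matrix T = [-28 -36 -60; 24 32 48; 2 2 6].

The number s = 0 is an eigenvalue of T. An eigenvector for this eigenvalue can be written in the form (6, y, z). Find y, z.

We need (T)v = 0.
T = [[-28, -36, -60], [24, 32, 48], [2, 2, 6]].
Row 1: (-28)·6 + (-36)·y + (-60)·z = 0
Row 2: (24)·6 + (32)·y + (48)·z = 0
Row 3: (2)·6 + (2)·y + (6)·z = 0
Solving gives y = -3, z = -1.
Check: T·(6, -3, -1) = (0, 0, 0) = 0·(6, -3, -1).

-3, -1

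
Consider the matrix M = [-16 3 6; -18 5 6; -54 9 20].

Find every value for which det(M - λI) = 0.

The characteristic polynomial is p(λ) = det(λI - M).
Expanding along the first row, p(λ) = λ^3 - 9λ^2 + 24λ - 20.
Try λ = 5: p(5) = 0, so 5 is a root.
Factor out (λ - 5): p(λ) = (λ - 5)·(λ^2 - 4λ + 4).
The quadratic factor is (λ - 2)^2.
Eigenvalues: 2, 2, 5.

2, 2, 5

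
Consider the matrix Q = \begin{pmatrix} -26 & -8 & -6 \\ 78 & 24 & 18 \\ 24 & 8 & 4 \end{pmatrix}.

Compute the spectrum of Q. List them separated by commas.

Set up det(λI - Q) = 0.
Cofactor expansion gives p(λ) = λ^3 - 2λ^2 - 8λ.
Try λ = 0: p(0) = 0, so 0 is a root.
Dividing by λ leaves λ^2 - 2λ - 8.
The quadratic factors as (λ + 2)·(λ - 4).
Eigenvalues: -2, 0, 4.

-2, 0, 4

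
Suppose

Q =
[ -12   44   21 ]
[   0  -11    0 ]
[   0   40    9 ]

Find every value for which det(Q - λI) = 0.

-12, -11, 9

Compute the characteristic polynomial p(lambda) = det(lambda·I - Q).
Expanding along the first row, p(lambda) = lambda^3 + 14·lambda^2 - 75·lambda - 1188.
Try lambda = -12: p(-12) = 0, so -12 is a root.
Dividing by (lambda + 12) leaves lambda^2 + 2·lambda - 99.
The quadratic factors as (lambda + 11)·(lambda - 9).
Eigenvalues: -12, -11, 9.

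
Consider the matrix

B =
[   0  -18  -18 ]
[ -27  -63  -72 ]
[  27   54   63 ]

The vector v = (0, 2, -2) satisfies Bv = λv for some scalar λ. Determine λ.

Compute Bv: B·(0, 2, -2) = (0, 18, -18).
Since Bv = λv, compare component 2: 18 = λ·2, so λ = 9.

9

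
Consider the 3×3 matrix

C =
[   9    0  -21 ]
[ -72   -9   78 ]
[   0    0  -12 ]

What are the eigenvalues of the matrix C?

-12, -9, 9

Set up det(tI - C) = 0.
Expanding the 3×3 determinant: p(t) = t^3 + 12t^2 - 81t - 972.
Since p(-9) = 0, t = -9 is a root.
Factor out (t + 9): p(t) = (t + 9)·(t^2 + 3t - 108).
The quadratic factors as (t + 12)·(t - 9).
Eigenvalues: -12, -9, 9.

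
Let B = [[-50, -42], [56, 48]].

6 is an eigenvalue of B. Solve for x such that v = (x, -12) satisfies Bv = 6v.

9

We need (B - 6I)v = 0.
B - 6I = [[-56, -42], [56, 42]].
Row 1: (-56)·x + (-42)·-12 = 0
Row 2: (56)·x + (42)·-12 = 0
Solving gives x = 9.
Check: B·(9, -12) = (54, -72) = 6·(9, -12).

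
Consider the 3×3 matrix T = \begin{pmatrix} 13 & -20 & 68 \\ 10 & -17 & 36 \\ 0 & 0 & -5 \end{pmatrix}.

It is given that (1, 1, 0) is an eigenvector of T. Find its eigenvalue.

Compute Tv: T·(1, 1, 0) = (-7, -7, 0).
Since Tv = λv, compare component 1: -7 = λ·1, so λ = -7.

-7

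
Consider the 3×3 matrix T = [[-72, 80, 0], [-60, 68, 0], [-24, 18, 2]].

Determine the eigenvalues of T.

The characteristic polynomial is p(lambda) = det(lambda·I - T).
Expanding along the first row, p(lambda) = lambda^3 + 2·lambda^2 - 104·lambda + 192.
Try lambda = 2: p(2) = 0, so 2 is a root.
Dividing by (lambda - 2) leaves lambda^2 + 4·lambda - 96.
The quadratic factors as (lambda + 12)·(lambda - 8).
Eigenvalues: -12, 2, 8.

-12, 2, 8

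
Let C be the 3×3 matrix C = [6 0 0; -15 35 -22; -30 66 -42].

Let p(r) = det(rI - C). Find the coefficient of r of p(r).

p(r) = r^3 + r^2 - 60r + 108.
The coefficient of r is -60.

-60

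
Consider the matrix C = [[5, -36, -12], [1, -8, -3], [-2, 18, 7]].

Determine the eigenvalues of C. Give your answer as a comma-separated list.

Compute the characteristic polynomial p(μ) = det(μI - C).
Cofactor expansion gives p(μ) = μ^3 - 4μ^2 + 5μ - 2.
Rational-root test: μ = 2 gives p(2) = 0.
Factor out (μ - 2): p(μ) = (μ - 2)·(μ^2 - 2μ + 1).
The quadratic factor is (μ - 1)^2.
Eigenvalues: 1, 1, 2.

1, 1, 2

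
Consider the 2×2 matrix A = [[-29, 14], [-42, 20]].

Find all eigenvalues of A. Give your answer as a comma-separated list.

det(A - sI) = (-29 - s)(20 - s) - (14)·(-42) = s^2 + 9s + 8.
This factors as (s + 8)·(s + 1) = 0.
Eigenvalues: -8, -1.

-8, -1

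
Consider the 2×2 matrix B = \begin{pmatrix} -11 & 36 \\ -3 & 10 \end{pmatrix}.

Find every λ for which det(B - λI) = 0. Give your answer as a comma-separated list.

-2, 1

det(B - rI) = (-11 - r)(10 - r) - (36)·(-3) = r^2 + r - 2.
This factors as (r + 2)·(r - 1) = 0.
Eigenvalues: -2, 1.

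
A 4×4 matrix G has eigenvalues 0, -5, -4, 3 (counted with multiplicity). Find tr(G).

trace(G) is the sum of the eigenvalues: (0) + (-5) + (-4) + (3) = -6.

-6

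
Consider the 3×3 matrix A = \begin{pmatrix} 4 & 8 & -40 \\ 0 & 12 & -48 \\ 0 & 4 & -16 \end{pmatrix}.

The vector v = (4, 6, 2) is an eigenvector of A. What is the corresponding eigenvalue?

-4

Compute Av: A·(4, 6, 2) = (-16, -24, -8).
Since Av = λv, compare component 1: -16 = λ·4, so λ = -4.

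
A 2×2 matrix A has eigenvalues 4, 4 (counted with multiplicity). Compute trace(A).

8

trace(A) is the sum of the eigenvalues: (4) + (4) = 8.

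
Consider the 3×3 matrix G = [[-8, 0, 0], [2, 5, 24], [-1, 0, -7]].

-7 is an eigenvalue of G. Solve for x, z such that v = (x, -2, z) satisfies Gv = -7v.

0, 1

We need (G + 7I)v = 0.
G + 7I = [[-1, 0, 0], [2, 12, 24], [-1, 0, 0]].
Row 1: (-1)·x + (0)·-2 + (0)·z = 0
Row 2: (2)·x + (12)·-2 + (24)·z = 0
Row 3: (-1)·x + (0)·-2 + (0)·z = 0
Solving gives x = 0, z = 1.
Check: G·(0, -2, 1) = (0, 14, -7) = -7·(0, -2, 1).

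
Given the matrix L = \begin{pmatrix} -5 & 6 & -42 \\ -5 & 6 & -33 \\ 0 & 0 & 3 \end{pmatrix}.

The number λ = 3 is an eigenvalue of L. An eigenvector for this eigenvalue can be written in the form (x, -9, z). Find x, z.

We need (L - 3I)v = 0.
L - 3I = [[-8, 6, -42], [-5, 3, -33], [0, 0, 0]].
Row 1: (-8)·x + (6)·-9 + (-42)·z = 0
Row 2: (-5)·x + (3)·-9 + (-33)·z = 0
Row 3: (0)·x + (0)·-9 + (0)·z = 0
Solving gives x = -12, z = 1.
Check: L·(-12, -9, 1) = (-36, -27, 3) = 3·(-12, -9, 1).

-12, 1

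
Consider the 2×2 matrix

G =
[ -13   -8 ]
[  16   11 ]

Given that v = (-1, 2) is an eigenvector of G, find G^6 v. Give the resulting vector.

First find the eigenvalue: Gv = (-3, 6) = 3·(-1, 2), so λ = 3.
Then G^6 v = λ^6·v = 3^6·(-1, 2) = 729·(-1, 2) = (-729, 1458).

(-729, 1458)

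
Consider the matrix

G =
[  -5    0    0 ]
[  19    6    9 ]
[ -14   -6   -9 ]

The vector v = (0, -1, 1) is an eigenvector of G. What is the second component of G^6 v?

-729

First find the eigenvalue: Gv = (0, 3, -3) = -3·(0, -1, 1), so λ = -3.
Then G^6 v = λ^6·v = (-3)^6·(0, -1, 1) = 729·(0, -1, 1) = (0, -729, 729).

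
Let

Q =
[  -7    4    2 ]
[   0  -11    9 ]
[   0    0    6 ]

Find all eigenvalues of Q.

-11, -7, 6

Q is upper triangular, so its eigenvalues are the diagonal entries.
Diagonal: -7, -11, 6.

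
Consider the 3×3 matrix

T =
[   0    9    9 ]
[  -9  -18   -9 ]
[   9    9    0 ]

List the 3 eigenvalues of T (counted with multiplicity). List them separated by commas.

Compute the characteristic polynomial p(λ) = det(λI - T).
Expanding the 3×3 determinant: p(λ) = λ^3 + 18λ^2 + 81λ.
Rational-root test: λ = 0 gives p(0) = 0.
Dividing by λ leaves λ^2 + 18λ + 81.
The quadratic factor is (λ + 9)^2.
Eigenvalues: -9, -9, 0.

-9, -9, 0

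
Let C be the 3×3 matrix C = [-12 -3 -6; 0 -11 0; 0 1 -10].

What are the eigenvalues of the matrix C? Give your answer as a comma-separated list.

-12, -11, -10

Set up det(rI - C) = 0.
Expanding along the first row, p(r) = r^3 + 33r^2 + 362r + 1320.
Since p(-10) = 0, r = -10 is a root.
Dividing by (r + 10) leaves r^2 + 23r + 132.
The quadratic factors as (r + 12)·(r + 11).
Eigenvalues: -12, -11, -10.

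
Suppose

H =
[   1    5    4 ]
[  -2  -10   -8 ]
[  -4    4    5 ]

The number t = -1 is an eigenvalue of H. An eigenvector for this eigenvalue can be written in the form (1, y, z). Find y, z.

We need (H + 1I)v = 0.
H + 1I = [[2, 5, 4], [-2, -9, -8], [-4, 4, 6]].
Row 1: (2)·1 + (5)·y + (4)·z = 0
Row 2: (-2)·1 + (-9)·y + (-8)·z = 0
Row 3: (-4)·1 + (4)·y + (6)·z = 0
Solving gives y = -2, z = 2.
Check: H·(1, -2, 2) = (-1, 2, -2) = -1·(1, -2, 2).

-2, 2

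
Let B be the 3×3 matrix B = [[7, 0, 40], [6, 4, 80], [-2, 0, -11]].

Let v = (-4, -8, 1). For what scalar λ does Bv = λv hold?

Compute Bv: B·(-4, -8, 1) = (12, 24, -3).
Since Bv = λv, compare component 1: 12 = λ·-4, so λ = -3.

-3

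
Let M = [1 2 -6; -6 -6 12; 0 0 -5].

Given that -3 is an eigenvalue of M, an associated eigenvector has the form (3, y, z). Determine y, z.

-6, 0

We need (M + 3I)v = 0.
M + 3I = [[4, 2, -6], [-6, -3, 12], [0, 0, -2]].
Row 1: (4)·3 + (2)·y + (-6)·z = 0
Row 2: (-6)·3 + (-3)·y + (12)·z = 0
Row 3: (0)·3 + (0)·y + (-2)·z = 0
Solving gives y = -6, z = 0.
Check: M·(3, -6, 0) = (-9, 18, 0) = -3·(3, -6, 0).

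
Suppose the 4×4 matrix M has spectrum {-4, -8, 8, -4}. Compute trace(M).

trace(M) is the sum of the eigenvalues: (-4) + (-8) + (8) + (-4) = -8.

-8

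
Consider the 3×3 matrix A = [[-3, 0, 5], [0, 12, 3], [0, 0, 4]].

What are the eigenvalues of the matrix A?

A is upper triangular, so its eigenvalues are the diagonal entries.
Diagonal: -3, 12, 4.

-3, 4, 12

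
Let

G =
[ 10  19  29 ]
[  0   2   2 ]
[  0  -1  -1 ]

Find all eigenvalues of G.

0, 1, 10

Compute the characteristic polynomial p(lambda) = det(lambda·I - G).
Expanding along the first row, p(lambda) = lambda^3 - 11·lambda^2 + 10·lambda.
Try lambda = 0: p(0) = 0, so 0 is a root.
Factor out lambda: p(lambda) = lambda·(lambda^2 - 11·lambda + 10).
The quadratic factors as (lambda - 1)·(lambda - 10).
Eigenvalues: 0, 1, 10.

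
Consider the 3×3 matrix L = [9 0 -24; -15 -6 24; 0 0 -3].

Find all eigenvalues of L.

The characteristic polynomial is p(t) = det(tI - L).
Cofactor expansion gives p(t) = t^3 - 63t - 162.
Rational-root test: t = 9 gives p(9) = 0.
Dividing by (t - 9) leaves t^2 + 9t + 18.
The quadratic factors as (t + 6)·(t + 3).
Eigenvalues: -6, -3, 9.

-6, -3, 9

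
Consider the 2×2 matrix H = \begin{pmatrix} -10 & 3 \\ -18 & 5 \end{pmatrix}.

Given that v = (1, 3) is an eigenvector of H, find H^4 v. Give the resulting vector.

(1, 3)

First find the eigenvalue: Hv = (-1, -3) = -1·(1, 3), so λ = -1.
Then H^4 v = λ^4·v = (-1)^4·(1, 3) = 1·(1, 3) = (1, 3).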